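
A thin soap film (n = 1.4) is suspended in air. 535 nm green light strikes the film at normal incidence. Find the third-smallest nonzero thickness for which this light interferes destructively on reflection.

Top surface (1.0 → 1.4): reflection off a higher-index medium gives a half-wave phase shift.
At the lower boundary (n = 1.4 to n = 1.0) the reflected ray undergoes no phase shift.
Exactly one π shift → a net half-wave offset.
So the condition for destructive reflection is 2 n t = m λ.
The third-smallest nonzero thickness corresponds to m = 3: t = m λ / (2 n) = 3.00 × 535 / (2 × 1.4) = 573 nm.

573 nm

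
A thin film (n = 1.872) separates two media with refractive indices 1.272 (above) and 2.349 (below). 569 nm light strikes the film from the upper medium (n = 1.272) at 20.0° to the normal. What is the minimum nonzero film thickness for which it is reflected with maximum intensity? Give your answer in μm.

0.156 μm

At the upper boundary (n = 1.272 to n = 1.872) the reflected ray undergoes a half-wave phase shift.
Bottom surface (1.872 → 2.349): reflection off a higher-index medium gives a half-wave phase shift.
Net: no relative phase inversion (both shifts match).
For strong reflection here: 2 n t cos θ_r = m λ.
Snell's law: 1.272 sin 20.0° = 1.872 sin θ_r → sin θ_r = 0.232, cos θ_r = 0.973.
Minimum nonzero at m = 1: t = λ / (2 n cos θ_r) = 569 / (2 × 1.872 × 0.973) = 156 nm.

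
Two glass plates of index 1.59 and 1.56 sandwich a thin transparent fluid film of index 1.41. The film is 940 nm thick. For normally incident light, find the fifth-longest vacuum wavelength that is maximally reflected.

Ray reflecting at the top interface goes from n = 1.59 toward n = 1.41: no phase shift.
At the lower boundary (n = 1.41 to n = 1.56) the reflected ray undergoes a half-wave phase shift.
Net: one phase inversion between the two reflected rays.
So the condition for constructive reflection is 2 n t = (m + ½) λ.
λ = 2 n t / (m + ½). The fifth-longest wavelength is m = 4: λ = 2 × 1.41 × 940 / 4.50 = 589 nm.

589 nm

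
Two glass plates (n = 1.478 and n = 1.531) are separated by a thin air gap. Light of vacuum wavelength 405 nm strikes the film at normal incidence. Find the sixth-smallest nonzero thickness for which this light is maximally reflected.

At the upper boundary (n = 1.478 to n = 1.0) the reflected ray undergoes no phase shift.
Bottom surface (1.0 → 1.531): reflection off a higher-index medium gives a half-wave phase shift.
The two reflections differ by half a wavelength.
With one net inversion, constructive interference in reflection requires 2 n t = (m + ½) λ.
The sixth-smallest nonzero thickness corresponds to m = 5: t = (m + ½) λ / (2 n) = 5.50 × 405 / (2 × 1.0) = 1114 nm.

1114 nm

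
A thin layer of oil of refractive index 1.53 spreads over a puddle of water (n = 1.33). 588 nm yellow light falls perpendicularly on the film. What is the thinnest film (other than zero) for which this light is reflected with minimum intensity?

192 nm

At the upper boundary (n = 1.0 to n = 1.53) the reflected ray undergoes a half-wave phase shift.
Bottom surface (1.53 → 1.33): reflection off a lower-index medium gives no phase shift.
Net: one phase inversion between the two reflected rays.
So the condition for destructive reflection is 2 n t = m λ.
Minimum nonzero at m = 1: t = λ / (2 n) = 588 / (2 × 1.53) = 192 nm.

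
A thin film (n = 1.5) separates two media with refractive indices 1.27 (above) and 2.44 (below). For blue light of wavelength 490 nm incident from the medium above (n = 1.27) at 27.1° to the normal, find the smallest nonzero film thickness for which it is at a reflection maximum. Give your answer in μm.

0.177 μm

At the upper boundary (n = 1.27 to n = 1.5) the reflected ray undergoes a half-wave phase shift.
Ray reflecting at the bottom interface goes from n = 1.5 toward n = 2.44: a half-wave phase shift.
Net: no relative phase inversion (both shifts match).
For maximum reflection here: 2 n t cos θ_r = m λ.
Snell's law: 1.27 sin 27.1° = 1.5 sin θ_r → sin θ_r = 0.386, cos θ_r = 0.923.
Minimum nonzero at m = 1: t = λ / (2 n cos θ_r) = 490 / (2 × 1.5 × 0.923) = 177 nm.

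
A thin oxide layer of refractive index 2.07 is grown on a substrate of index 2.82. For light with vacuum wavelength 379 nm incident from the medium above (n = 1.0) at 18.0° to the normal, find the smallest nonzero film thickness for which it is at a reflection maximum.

At the upper boundary (n = 1.0 to n = 2.07) the reflected ray undergoes a half-wave phase shift.
At the lower boundary (n = 2.07 to n = 2.82) the reflected ray undergoes a half-wave phase shift.
Zero or two π shifts → no net half-wave offset.
With no net inversion, constructive interference in reflection requires 2 n t cos θ_r = m λ.
Snell's law: 1.0 sin 18.0° = 2.07 sin θ_r → sin θ_r = 0.149, cos θ_r = 0.989.
Minimum nonzero at m = 1: t = λ / (2 n cos θ_r) = 379 / (2 × 2.07 × 0.989) = 92.6 nm.

92.6 nm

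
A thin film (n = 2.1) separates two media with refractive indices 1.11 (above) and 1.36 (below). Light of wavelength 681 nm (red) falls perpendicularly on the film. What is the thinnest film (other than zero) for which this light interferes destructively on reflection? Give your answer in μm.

Top surface (1.11 → 2.1): reflection off a higher-index medium gives a half-wave phase shift.
Bottom surface (2.1 → 1.36): reflection off a lower-index medium gives no phase shift.
Net: one phase inversion between the two reflected rays.
So the condition for destructive reflection is 2 n t = m λ.
Minimum nonzero at m = 1: t = λ / (2 n) = 681 / (2 × 2.1) = 162 nm.

0.162 μm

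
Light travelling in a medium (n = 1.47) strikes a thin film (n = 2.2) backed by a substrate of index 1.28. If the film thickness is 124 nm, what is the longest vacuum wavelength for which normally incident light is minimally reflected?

546 nm

Top surface (1.47 → 2.2): reflection off a higher-index medium gives a half-wave phase shift.
Bottom surface (2.2 → 1.28): reflection off a lower-index medium gives no phase shift.
The two reflections differ by half a wavelength.
For weak reflection here: 2 n t = m λ.
λ = 2 n t / m. The longest wavelength is m = 1: λ = 2 × 2.2 × 124 / 1.00 = 546 nm.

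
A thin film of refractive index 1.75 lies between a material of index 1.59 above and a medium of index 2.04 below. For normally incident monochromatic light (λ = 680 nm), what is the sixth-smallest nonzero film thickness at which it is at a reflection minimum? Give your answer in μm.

1.07 μm

Top surface (1.59 → 1.75): reflection off a higher-index medium gives a half-wave phase shift.
At the lower boundary (n = 1.75 to n = 2.04) the reflected ray undergoes a half-wave phase shift.
Zero or two π shifts → no net half-wave offset.
With no net inversion, destructive interference in reflection requires 2 n t = (m + ½) λ.
The sixth-smallest nonzero thickness corresponds to m = 5: t = (m + ½) λ / (2 n) = 5.50 × 680 / (2 × 1.75) = 1069 nm.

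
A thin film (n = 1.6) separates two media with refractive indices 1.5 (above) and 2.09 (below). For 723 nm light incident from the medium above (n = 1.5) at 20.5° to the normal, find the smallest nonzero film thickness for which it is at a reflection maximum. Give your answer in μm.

0.239 μm

Ray reflecting at the top interface goes from n = 1.5 toward n = 1.6: a half-wave phase shift.
Ray reflecting at the bottom interface goes from n = 1.6 toward n = 2.09: a half-wave phase shift.
The two reflections carry the same phase change, so no net offset.
For bright reflection here: 2 n t cos θ_r = m λ.
Snell's law: 1.5 sin 20.5° = 1.6 sin θ_r → sin θ_r = 0.328, cos θ_r = 0.945.
Minimum nonzero at m = 1: t = λ / (2 n cos θ_r) = 723 / (2 × 1.6 × 0.945) = 239 nm.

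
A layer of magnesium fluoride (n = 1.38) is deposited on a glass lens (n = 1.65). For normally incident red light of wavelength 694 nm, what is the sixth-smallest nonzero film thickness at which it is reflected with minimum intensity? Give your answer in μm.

Top surface (1.0 → 1.38): reflection off a higher-index medium gives a half-wave phase shift.
Bottom surface (1.38 → 1.65): reflection off a higher-index medium gives a half-wave phase shift.
Zero or two π shifts → no net half-wave offset.
For minimum reflection here: 2 n t = (m + ½) λ.
The sixth-smallest nonzero thickness corresponds to m = 5: t = (m + ½) λ / (2 n) = 5.50 × 694 / (2 × 1.38) = 1383 nm.

1.38 μm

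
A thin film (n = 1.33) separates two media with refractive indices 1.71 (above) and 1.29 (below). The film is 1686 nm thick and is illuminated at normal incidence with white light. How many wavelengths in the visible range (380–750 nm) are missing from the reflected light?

6

Ray reflecting at the top interface goes from n = 1.71 toward n = 1.33: no phase shift.
At the lower boundary (n = 1.33 to n = 1.29) the reflected ray undergoes no phase shift.
The two reflections carry the same phase change, so no net offset.
With no net inversion, destructive interference in reflection requires 2 n t = (m + ½) λ.
λ = 2 n t / (m + ½) = 4485 / (m + ½) nm.
m=5: 815 nm (IR); m=6: 690 nm (visible); m=7: 598 nm (visible); m=8: 528 nm (visible); m=9: 472 nm (visible); m=10: 427 nm (visible); m=11: 390 nm (visible); m=12: 359 nm (UV).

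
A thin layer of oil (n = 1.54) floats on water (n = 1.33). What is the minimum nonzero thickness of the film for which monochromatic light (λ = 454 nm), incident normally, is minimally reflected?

147 nm

Top surface (1.0 → 1.54): reflection off a higher-index medium gives a half-wave phase shift.
Ray reflecting at the bottom interface goes from n = 1.54 toward n = 1.33: no phase shift.
The two reflections differ by half a wavelength.
With one net inversion, destructive interference in reflection requires 2 n t = m λ.
Minimum nonzero at m = 1: t = λ / (2 n) = 454 / (2 × 1.54) = 147 nm.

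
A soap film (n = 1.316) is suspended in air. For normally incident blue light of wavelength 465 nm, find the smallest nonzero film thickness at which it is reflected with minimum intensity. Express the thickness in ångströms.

1767 Å

Top surface (1.0 → 1.316): reflection off a higher-index medium gives a half-wave phase shift.
Bottom surface (1.316 → 1.0): reflection off a lower-index medium gives no phase shift.
Net: one phase inversion between the two reflected rays.
With one net inversion, destructive interference in reflection requires 2 n t = m λ.
Minimum nonzero at m = 1: t = λ / (2 n) = 465 / (2 × 1.316) = 177 nm.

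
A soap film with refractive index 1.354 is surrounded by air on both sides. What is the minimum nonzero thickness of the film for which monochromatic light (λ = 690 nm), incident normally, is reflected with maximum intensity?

Ray reflecting at the top interface goes from n = 1.0 toward n = 1.354: a half-wave phase shift.
Ray reflecting at the bottom interface goes from n = 1.354 toward n = 1.0: no phase shift.
Exactly one π shift → a net half-wave offset.
With one net inversion, constructive interference in reflection requires 2 n t = (m + ½) λ.
Minimum at m = 0: t = λ / (4 n) = 690 / (4 × 1.354) = 127 nm.

127 nm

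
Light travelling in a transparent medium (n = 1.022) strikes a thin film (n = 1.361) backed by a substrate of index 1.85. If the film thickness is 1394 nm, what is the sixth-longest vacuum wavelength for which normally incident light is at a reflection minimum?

At the upper boundary (n = 1.022 to n = 1.361) the reflected ray undergoes a half-wave phase shift.
Bottom surface (1.361 → 1.85): reflection off a higher-index medium gives a half-wave phase shift.
Zero or two π shifts → no net half-wave offset.
For minimum reflection here: 2 n t = (m + ½) λ.
λ = 2 n t / (m + ½). The sixth-longest wavelength is m = 5: λ = 2 × 1.361 × 1394 / 5.50 = 690 nm.

690 nm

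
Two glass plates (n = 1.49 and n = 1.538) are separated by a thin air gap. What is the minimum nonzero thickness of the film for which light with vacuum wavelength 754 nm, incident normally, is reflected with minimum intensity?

377 nm

Ray reflecting at the top interface goes from n = 1.49 toward n = 1.0: no phase shift.
Ray reflecting at the bottom interface goes from n = 1.0 toward n = 1.538: a half-wave phase shift.
Exactly one π shift → a net half-wave offset.
So the condition for destructive reflection is 2 n t = m λ.
Minimum nonzero at m = 1: t = λ / (2 n) = 754 / (2 × 1.0) = 377 nm.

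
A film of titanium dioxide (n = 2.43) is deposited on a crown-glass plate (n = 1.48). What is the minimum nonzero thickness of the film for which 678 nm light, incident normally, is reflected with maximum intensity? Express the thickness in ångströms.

At the upper boundary (n = 1.0 to n = 2.43) the reflected ray undergoes a half-wave phase shift.
Ray reflecting at the bottom interface goes from n = 2.43 toward n = 1.48: no phase shift.
Net: one phase inversion between the two reflected rays.
So the condition for constructive reflection is 2 n t = (m + ½) λ.
Minimum at m = 0: t = λ / (4 n) = 678 / (4 × 2.43) = 69.8 nm.

698 Å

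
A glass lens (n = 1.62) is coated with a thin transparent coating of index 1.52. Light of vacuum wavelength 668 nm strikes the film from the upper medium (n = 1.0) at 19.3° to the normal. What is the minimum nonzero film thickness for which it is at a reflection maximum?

225 nm

Ray reflecting at the top interface goes from n = 1.0 toward n = 1.52: a half-wave phase shift.
Ray reflecting at the bottom interface goes from n = 1.52 toward n = 1.62: a half-wave phase shift.
The two reflections carry the same phase change, so no net offset.
With no net inversion, constructive interference in reflection requires 2 n t cos θ_r = m λ.
Snell's law: 1.0 sin 19.3° = 1.52 sin θ_r → sin θ_r = 0.217, cos θ_r = 0.976.
Minimum nonzero at m = 1: t = λ / (2 n cos θ_r) = 668 / (2 × 1.52 × 0.976) = 225 nm.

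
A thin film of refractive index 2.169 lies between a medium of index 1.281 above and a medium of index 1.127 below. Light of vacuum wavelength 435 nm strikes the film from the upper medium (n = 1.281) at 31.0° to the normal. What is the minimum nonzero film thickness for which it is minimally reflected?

Top surface (1.281 → 2.169): reflection off a higher-index medium gives a half-wave phase shift.
Bottom surface (2.169 → 1.127): reflection off a lower-index medium gives no phase shift.
Net: one phase inversion between the two reflected rays.
So the condition for destructive reflection is 2 n t cos θ_r = m λ.
Snell's law: 1.281 sin 31.0° = 2.169 sin θ_r → sin θ_r = 0.304, cos θ_r = 0.953.
Minimum nonzero at m = 1: t = λ / (2 n cos θ_r) = 435 / (2 × 2.169 × 0.953) = 105 nm.

105 nm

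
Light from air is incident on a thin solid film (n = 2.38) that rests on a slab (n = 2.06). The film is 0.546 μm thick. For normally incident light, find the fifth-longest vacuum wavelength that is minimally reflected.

520 nm

Top surface (1.0 → 2.38): reflection off a higher-index medium gives a half-wave phase shift.
Ray reflecting at the bottom interface goes from n = 2.38 toward n = 2.06: no phase shift.
The two reflections differ by half a wavelength.
For minimum reflection here: 2 n t = m λ.
λ = 2 n t / m. The fifth-longest wavelength is m = 5: λ = 2 × 2.38 × 546 / 5.00 = 520 nm.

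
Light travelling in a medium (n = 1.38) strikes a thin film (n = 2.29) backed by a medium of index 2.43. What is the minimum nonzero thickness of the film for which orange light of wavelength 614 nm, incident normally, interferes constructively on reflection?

At the upper boundary (n = 1.38 to n = 2.29) the reflected ray undergoes a half-wave phase shift.
At the lower boundary (n = 2.29 to n = 2.43) the reflected ray undergoes a half-wave phase shift.
The two reflections carry the same phase change, so no net offset.
With no net inversion, constructive interference in reflection requires 2 n t = m λ.
Minimum nonzero at m = 1: t = λ / (2 n) = 614 / (2 × 2.29) = 134 nm.

134 nm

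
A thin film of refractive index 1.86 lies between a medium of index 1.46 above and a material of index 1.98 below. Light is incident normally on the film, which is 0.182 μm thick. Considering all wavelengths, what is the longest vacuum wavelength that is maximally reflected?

677 nm

Ray reflecting at the top interface goes from n = 1.46 toward n = 1.86: a half-wave phase shift.
Bottom surface (1.86 → 1.98): reflection off a higher-index medium gives a half-wave phase shift.
Zero or two π shifts → no net half-wave offset.
For maximum reflection here: 2 n t = m λ.
λ = 2 n t / m. The longest wavelength is m = 1: λ = 2 × 1.86 × 182 / 1.00 = 677 nm.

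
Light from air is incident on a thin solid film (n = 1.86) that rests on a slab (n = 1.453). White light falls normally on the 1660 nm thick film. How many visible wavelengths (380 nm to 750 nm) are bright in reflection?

Ray reflecting at the top interface goes from n = 1.0 toward n = 1.86: a half-wave phase shift.
Ray reflecting at the bottom interface goes from n = 1.86 toward n = 1.453: no phase shift.
The two reflections differ by half a wavelength.
So the condition for constructive reflection is 2 n t = (m + ½) λ.
λ = 2 n t / (m + ½) = 6175 / (m + ½) nm.
m=7: 823 nm (IR); m=8: 726 nm (visible); m=9: 650 nm (visible); m=10: 588 nm (visible); m=11: 537 nm (visible); m=12: 494 nm (visible); m=13: 457 nm (visible); m=14: 426 nm (visible); m=15: 398 nm (visible); m=16: 374 nm (UV).

8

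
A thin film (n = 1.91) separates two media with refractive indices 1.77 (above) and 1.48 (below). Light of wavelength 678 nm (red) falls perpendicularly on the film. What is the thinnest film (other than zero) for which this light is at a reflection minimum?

177 nm

Top surface (1.77 → 1.91): reflection off a higher-index medium gives a half-wave phase shift.
At the lower boundary (n = 1.91 to n = 1.48) the reflected ray undergoes no phase shift.
Exactly one π shift → a net half-wave offset.
So the condition for destructive reflection is 2 n t = m λ.
Minimum nonzero at m = 1: t = λ / (2 n) = 678 / (2 × 1.91) = 177 nm.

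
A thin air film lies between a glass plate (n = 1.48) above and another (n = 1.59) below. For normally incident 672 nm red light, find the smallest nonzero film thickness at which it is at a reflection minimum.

336 nm

Ray reflecting at the top interface goes from n = 1.48 toward n = 1.0: no phase shift.
At the lower boundary (n = 1.0 to n = 1.59) the reflected ray undergoes a half-wave phase shift.
Net: one phase inversion between the two reflected rays.
With one net inversion, destructive interference in reflection requires 2 n t = m λ.
Minimum nonzero at m = 1: t = λ / (2 n) = 672 / (2 × 1.0) = 336 nm.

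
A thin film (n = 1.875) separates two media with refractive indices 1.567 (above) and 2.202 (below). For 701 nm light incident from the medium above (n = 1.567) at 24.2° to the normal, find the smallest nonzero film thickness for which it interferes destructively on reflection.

Ray reflecting at the top interface goes from n = 1.567 toward n = 1.875: a half-wave phase shift.
At the lower boundary (n = 1.875 to n = 2.202) the reflected ray undergoes a half-wave phase shift.
The two reflections carry the same phase change, so no net offset.
For weak reflection here: 2 n t cos θ_r = (m + ½) λ.
Snell's law: 1.567 sin 24.2° = 1.875 sin θ_r → sin θ_r = 0.343, cos θ_r = 0.939.
Minimum at m = 0: t = λ / (4 n cos θ_r) = 701 / (4 × 1.875 × 0.939) = 99.5 nm.

99.5 nm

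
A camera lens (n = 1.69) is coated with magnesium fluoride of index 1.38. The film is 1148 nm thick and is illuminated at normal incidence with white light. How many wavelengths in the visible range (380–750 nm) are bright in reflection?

4

At the upper boundary (n = 1.0 to n = 1.38) the reflected ray undergoes a half-wave phase shift.
Bottom surface (1.38 → 1.69): reflection off a higher-index medium gives a half-wave phase shift.
Net: no relative phase inversion (both shifts match).
So the condition for constructive reflection is 2 n t = m λ.
λ = 2 n t / m = 3168 / m nm.
m=4: 792 nm (IR); m=5: 634 nm (visible); m=6: 528 nm (visible); m=7: 453 nm (visible); m=8: 396 nm (visible); m=9: 352 nm (UV).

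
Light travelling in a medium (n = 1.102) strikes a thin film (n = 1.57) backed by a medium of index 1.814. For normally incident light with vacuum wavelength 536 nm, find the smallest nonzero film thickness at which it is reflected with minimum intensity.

Top surface (1.102 → 1.57): reflection off a higher-index medium gives a half-wave phase shift.
At the lower boundary (n = 1.57 to n = 1.814) the reflected ray undergoes a half-wave phase shift.
The two reflections carry the same phase change, so no net offset.
So the condition for destructive reflection is 2 n t = (m + ½) λ.
Minimum at m = 0: t = λ / (4 n) = 536 / (4 × 1.57) = 85.4 nm.

85.4 nm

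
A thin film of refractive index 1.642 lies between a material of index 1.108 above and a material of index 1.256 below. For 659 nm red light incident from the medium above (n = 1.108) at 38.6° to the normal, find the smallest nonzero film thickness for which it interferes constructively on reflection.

111 nm

Ray reflecting at the top interface goes from n = 1.108 toward n = 1.642: a half-wave phase shift.
At the lower boundary (n = 1.642 to n = 1.256) the reflected ray undergoes no phase shift.
Exactly one π shift → a net half-wave offset.
For maximum reflection here: 2 n t cos θ_r = (m + ½) λ.
Snell's law: 1.108 sin 38.6° = 1.642 sin θ_r → sin θ_r = 0.421, cos θ_r = 0.907.
Minimum at m = 0: t = λ / (4 n cos θ_r) = 659 / (4 × 1.642 × 0.907) = 111 nm.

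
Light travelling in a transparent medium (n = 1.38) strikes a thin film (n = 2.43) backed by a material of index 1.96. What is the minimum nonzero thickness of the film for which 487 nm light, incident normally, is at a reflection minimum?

100 nm

Top surface (1.38 → 2.43): reflection off a higher-index medium gives a half-wave phase shift.
Bottom surface (2.43 → 1.96): reflection off a lower-index medium gives no phase shift.
Net: one phase inversion between the two reflected rays.
So the condition for destructive reflection is 2 n t = m λ.
Minimum nonzero at m = 1: t = λ / (2 n) = 487 / (2 × 2.43) = 100 nm.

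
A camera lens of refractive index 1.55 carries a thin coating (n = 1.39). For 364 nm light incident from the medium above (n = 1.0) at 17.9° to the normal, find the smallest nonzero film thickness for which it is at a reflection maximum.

Ray reflecting at the top interface goes from n = 1.0 toward n = 1.39: a half-wave phase shift.
Ray reflecting at the bottom interface goes from n = 1.39 toward n = 1.55: a half-wave phase shift.
Net: no relative phase inversion (both shifts match).
With no net inversion, constructive interference in reflection requires 2 n t cos θ_r = m λ.
Snell's law: 1.0 sin 17.9° = 1.39 sin θ_r → sin θ_r = 0.221, cos θ_r = 0.975.
Minimum nonzero at m = 1: t = λ / (2 n cos θ_r) = 364 / (2 × 1.39 × 0.975) = 134 nm.

134 nm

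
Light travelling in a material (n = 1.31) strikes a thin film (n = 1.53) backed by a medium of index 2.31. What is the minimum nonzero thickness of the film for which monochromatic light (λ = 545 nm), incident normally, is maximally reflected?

178 nm

Top surface (1.31 → 1.53): reflection off a higher-index medium gives a half-wave phase shift.
Bottom surface (1.53 → 2.31): reflection off a higher-index medium gives a half-wave phase shift.
Net: no relative phase inversion (both shifts match).
So the condition for constructive reflection is 2 n t = m λ.
Minimum nonzero at m = 1: t = λ / (2 n) = 545 / (2 × 1.53) = 178 nm.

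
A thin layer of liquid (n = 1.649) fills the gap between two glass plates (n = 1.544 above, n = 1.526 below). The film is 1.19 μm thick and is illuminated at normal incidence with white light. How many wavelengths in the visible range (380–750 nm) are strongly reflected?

Top surface (1.544 → 1.649): reflection off a higher-index medium gives a half-wave phase shift.
Ray reflecting at the bottom interface goes from n = 1.649 toward n = 1.526: no phase shift.
The two reflections differ by half a wavelength.
With one net inversion, constructive interference in reflection requires 2 n t = (m + ½) λ.
λ = 2 n t / (m + ½) = 3925 / (m + ½) nm.
m=4: 872 nm (IR); m=5: 714 nm (visible); m=6: 604 nm (visible); m=7: 523 nm (visible); m=8: 462 nm (visible); m=9: 413 nm (visible); m=10: 374 nm (UV).

5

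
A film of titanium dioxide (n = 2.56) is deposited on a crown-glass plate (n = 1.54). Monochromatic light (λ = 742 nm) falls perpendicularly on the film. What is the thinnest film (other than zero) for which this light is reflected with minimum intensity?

145 nm

Ray reflecting at the top interface goes from n = 1.0 toward n = 2.56: a half-wave phase shift.
Ray reflecting at the bottom interface goes from n = 2.56 toward n = 1.54: no phase shift.
Net: one phase inversion between the two reflected rays.
For weak reflection here: 2 n t = m λ.
Minimum nonzero at m = 1: t = λ / (2 n) = 742 / (2 × 2.56) = 145 nm.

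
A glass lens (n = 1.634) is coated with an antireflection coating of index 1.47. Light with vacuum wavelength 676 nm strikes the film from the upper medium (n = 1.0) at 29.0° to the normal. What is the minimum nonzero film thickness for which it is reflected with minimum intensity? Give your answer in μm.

Top surface (1.0 → 1.47): reflection off a higher-index medium gives a half-wave phase shift.
Bottom surface (1.47 → 1.634): reflection off a higher-index medium gives a half-wave phase shift.
Zero or two π shifts → no net half-wave offset.
With no net inversion, destructive interference in reflection requires 2 n t cos θ_r = (m + ½) λ.
Snell's law: 1.0 sin 29.0° = 1.47 sin θ_r → sin θ_r = 0.330, cos θ_r = 0.944.
Minimum at m = 0: t = λ / (4 n cos θ_r) = 676 / (4 × 1.47 × 0.944) = 122 nm.

0.122 μm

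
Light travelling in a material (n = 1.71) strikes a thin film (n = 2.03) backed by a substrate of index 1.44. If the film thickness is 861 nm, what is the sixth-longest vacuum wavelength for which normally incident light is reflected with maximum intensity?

636 nm

At the upper boundary (n = 1.71 to n = 2.03) the reflected ray undergoes a half-wave phase shift.
Bottom surface (2.03 → 1.44): reflection off a lower-index medium gives no phase shift.
The two reflections differ by half a wavelength.
With one net inversion, constructive interference in reflection requires 2 n t = (m + ½) λ.
λ = 2 n t / (m + ½). The sixth-longest wavelength is m = 5: λ = 2 × 2.03 × 861 / 5.50 = 636 nm.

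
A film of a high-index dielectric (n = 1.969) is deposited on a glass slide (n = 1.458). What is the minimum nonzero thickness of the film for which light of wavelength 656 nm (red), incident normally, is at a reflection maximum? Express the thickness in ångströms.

833 Å

Top surface (1.0 → 1.969): reflection off a higher-index medium gives a half-wave phase shift.
Bottom surface (1.969 → 1.458): reflection off a lower-index medium gives no phase shift.
The two reflections differ by half a wavelength.
For maximum reflection here: 2 n t = (m + ½) λ.
Minimum at m = 0: t = λ / (4 n) = 656 / (4 × 1.969) = 83.3 nm.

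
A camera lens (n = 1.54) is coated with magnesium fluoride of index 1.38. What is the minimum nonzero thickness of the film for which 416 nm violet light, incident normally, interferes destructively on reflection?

At the upper boundary (n = 1.0 to n = 1.38) the reflected ray undergoes a half-wave phase shift.
Bottom surface (1.38 → 1.54): reflection off a higher-index medium gives a half-wave phase shift.
Net: no relative phase inversion (both shifts match).
With no net inversion, destructive interference in reflection requires 2 n t = (m + ½) λ.
Minimum at m = 0: t = λ / (4 n) = 416 / (4 × 1.38) = 75.4 nm.

75.4 nm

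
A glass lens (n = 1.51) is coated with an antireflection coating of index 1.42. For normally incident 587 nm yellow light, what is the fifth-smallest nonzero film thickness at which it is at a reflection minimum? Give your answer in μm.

0.930 μm

Top surface (1.0 → 1.42): reflection off a higher-index medium gives a half-wave phase shift.
Bottom surface (1.42 → 1.51): reflection off a higher-index medium gives a half-wave phase shift.
The two reflections carry the same phase change, so no net offset.
For dark reflection here: 2 n t = (m + ½) λ.
The fifth-smallest nonzero thickness corresponds to m = 4: t = (m + ½) λ / (2 n) = 4.50 × 587 / (2 × 1.42) = 930 nm.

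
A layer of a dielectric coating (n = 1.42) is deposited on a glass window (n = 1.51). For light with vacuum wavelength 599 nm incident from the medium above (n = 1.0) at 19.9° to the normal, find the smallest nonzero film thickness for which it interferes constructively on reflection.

217 nm

At the upper boundary (n = 1.0 to n = 1.42) the reflected ray undergoes a half-wave phase shift.
Bottom surface (1.42 → 1.51): reflection off a higher-index medium gives a half-wave phase shift.
Net: no relative phase inversion (both shifts match).
For maximum reflection here: 2 n t cos θ_r = m λ.
Snell's law: 1.0 sin 19.9° = 1.42 sin θ_r → sin θ_r = 0.240, cos θ_r = 0.971.
Minimum nonzero at m = 1: t = λ / (2 n cos θ_r) = 599 / (2 × 1.42 × 0.971) = 217 nm.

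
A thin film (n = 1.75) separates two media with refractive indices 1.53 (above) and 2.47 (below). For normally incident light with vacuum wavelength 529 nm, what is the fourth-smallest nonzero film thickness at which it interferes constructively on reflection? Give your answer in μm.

Top surface (1.53 → 1.75): reflection off a higher-index medium gives a half-wave phase shift.
Ray reflecting at the bottom interface goes from n = 1.75 toward n = 2.47: a half-wave phase shift.
The two reflections carry the same phase change, so no net offset.
For maximum reflection here: 2 n t = m λ.
The fourth-smallest nonzero thickness corresponds to m = 4: t = m λ / (2 n) = 4.00 × 529 / (2 × 1.75) = 605 nm.

0.605 μm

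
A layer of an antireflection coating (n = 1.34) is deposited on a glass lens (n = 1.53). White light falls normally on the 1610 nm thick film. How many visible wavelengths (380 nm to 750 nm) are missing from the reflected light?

Top surface (1.0 → 1.34): reflection off a higher-index medium gives a half-wave phase shift.
Ray reflecting at the bottom interface goes from n = 1.34 toward n = 1.53: a half-wave phase shift.
Net: no relative phase inversion (both shifts match).
With no net inversion, destructive interference in reflection requires 2 n t = (m + ½) λ.
λ = 2 n t / (m + ½) = 4315 / (m + ½) nm.
m=5: 785 nm (IR); m=6: 664 nm (visible); m=7: 575 nm (visible); m=8: 508 nm (visible); m=9: 454 nm (visible); m=10: 411 nm (visible); m=11: 375 nm (UV).

5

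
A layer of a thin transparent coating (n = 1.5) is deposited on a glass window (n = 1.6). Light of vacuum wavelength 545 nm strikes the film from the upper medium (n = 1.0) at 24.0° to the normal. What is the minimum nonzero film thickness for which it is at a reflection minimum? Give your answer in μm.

Ray reflecting at the top interface goes from n = 1.0 toward n = 1.5: a half-wave phase shift.
Bottom surface (1.5 → 1.6): reflection off a higher-index medium gives a half-wave phase shift.
Net: no relative phase inversion (both shifts match).
For weak reflection here: 2 n t cos θ_r = (m + ½) λ.
Snell's law: 1.0 sin 24.0° = 1.5 sin θ_r → sin θ_r = 0.271, cos θ_r = 0.963.
Minimum at m = 0: t = λ / (4 n cos θ_r) = 545 / (4 × 1.5 × 0.963) = 94.4 nm.

0.0944 μm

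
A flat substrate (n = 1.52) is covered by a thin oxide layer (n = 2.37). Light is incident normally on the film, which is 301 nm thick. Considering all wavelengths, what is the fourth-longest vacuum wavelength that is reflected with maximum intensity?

Top surface (1.0 → 2.37): reflection off a higher-index medium gives a half-wave phase shift.
Ray reflecting at the bottom interface goes from n = 2.37 toward n = 1.52: no phase shift.
Net: one phase inversion between the two reflected rays.
So the condition for constructive reflection is 2 n t = (m + ½) λ.
λ = 2 n t / (m + ½). The fourth-longest wavelength is m = 3: λ = 2 × 2.37 × 301 / 3.50 = 408 nm.

408 nm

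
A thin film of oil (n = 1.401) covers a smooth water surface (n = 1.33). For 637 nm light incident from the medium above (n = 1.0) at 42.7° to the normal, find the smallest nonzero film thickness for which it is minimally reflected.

260 nm

Top surface (1.0 → 1.401): reflection off a higher-index medium gives a half-wave phase shift.
At the lower boundary (n = 1.401 to n = 1.33) the reflected ray undergoes no phase shift.
Exactly one π shift → a net half-wave offset.
For minimum reflection here: 2 n t cos θ_r = m λ.
Snell's law: 1.0 sin 42.7° = 1.401 sin θ_r → sin θ_r = 0.484, cos θ_r = 0.875.
Minimum nonzero at m = 1: t = λ / (2 n cos θ_r) = 637 / (2 × 1.401 × 0.875) = 260 nm.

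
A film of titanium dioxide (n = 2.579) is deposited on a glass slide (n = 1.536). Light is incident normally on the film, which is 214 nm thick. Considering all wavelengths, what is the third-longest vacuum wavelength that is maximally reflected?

442 nm

At the upper boundary (n = 1.0 to n = 2.579) the reflected ray undergoes a half-wave phase shift.
Bottom surface (2.579 → 1.536): reflection off a lower-index medium gives no phase shift.
The two reflections differ by half a wavelength.
For strong reflection here: 2 n t = (m + ½) λ.
λ = 2 n t / (m + ½). The third-longest wavelength is m = 2: λ = 2 × 2.579 × 214 / 2.50 = 442 nm.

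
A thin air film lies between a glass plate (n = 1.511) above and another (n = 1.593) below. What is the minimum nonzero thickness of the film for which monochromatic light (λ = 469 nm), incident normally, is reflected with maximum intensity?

117 nm

Ray reflecting at the top interface goes from n = 1.511 toward n = 1.0: no phase shift.
Bottom surface (1.0 → 1.593): reflection off a higher-index medium gives a half-wave phase shift.
Exactly one π shift → a net half-wave offset.
With one net inversion, constructive interference in reflection requires 2 n t = (m + ½) λ.
Minimum at m = 0: t = λ / (4 n) = 469 / (4 × 1.0) = 117 nm.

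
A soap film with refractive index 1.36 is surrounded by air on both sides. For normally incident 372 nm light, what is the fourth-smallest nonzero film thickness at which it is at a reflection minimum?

547 nm

Top surface (1.0 → 1.36): reflection off a higher-index medium gives a half-wave phase shift.
Bottom surface (1.36 → 1.0): reflection off a lower-index medium gives no phase shift.
Net: one phase inversion between the two reflected rays.
So the condition for destructive reflection is 2 n t = m λ.
The fourth-smallest nonzero thickness corresponds to m = 4: t = m λ / (2 n) = 4.00 × 372 / (2 × 1.36) = 547 nm.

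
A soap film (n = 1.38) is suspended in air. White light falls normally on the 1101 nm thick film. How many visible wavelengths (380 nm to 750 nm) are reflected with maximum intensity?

At the upper boundary (n = 1.0 to n = 1.38) the reflected ray undergoes a half-wave phase shift.
Ray reflecting at the bottom interface goes from n = 1.38 toward n = 1.0: no phase shift.
The two reflections differ by half a wavelength.
So the condition for constructive reflection is 2 n t = (m + ½) λ.
λ = 2 n t / (m + ½) = 3039 / (m + ½) nm.
m=3: 868 nm (IR); m=4: 675 nm (visible); m=5: 553 nm (visible); m=6: 468 nm (visible); m=7: 405 nm (visible); m=8: 358 nm (UV).

4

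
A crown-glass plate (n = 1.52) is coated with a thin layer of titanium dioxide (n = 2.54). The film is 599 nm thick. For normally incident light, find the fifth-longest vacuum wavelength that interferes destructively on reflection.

Top surface (1.0 → 2.54): reflection off a higher-index medium gives a half-wave phase shift.
Bottom surface (2.54 → 1.52): reflection off a lower-index medium gives no phase shift.
The two reflections differ by half a wavelength.
So the condition for destructive reflection is 2 n t = m λ.
λ = 2 n t / m. The fifth-longest wavelength is m = 5: λ = 2 × 2.54 × 599 / 5.00 = 609 nm.

609 nm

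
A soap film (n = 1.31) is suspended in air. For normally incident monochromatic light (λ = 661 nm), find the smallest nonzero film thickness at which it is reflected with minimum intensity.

252 nm

Ray reflecting at the top interface goes from n = 1.0 toward n = 1.31: a half-wave phase shift.
Bottom surface (1.31 → 1.0): reflection off a lower-index medium gives no phase shift.
Net: one phase inversion between the two reflected rays.
With one net inversion, destructive interference in reflection requires 2 n t = m λ.
Minimum nonzero at m = 1: t = λ / (2 n) = 661 / (2 × 1.31) = 252 nm.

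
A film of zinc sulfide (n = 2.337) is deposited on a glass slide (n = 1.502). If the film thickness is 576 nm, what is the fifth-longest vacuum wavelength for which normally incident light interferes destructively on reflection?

538 nm

At the upper boundary (n = 1.0 to n = 2.337) the reflected ray undergoes a half-wave phase shift.
Bottom surface (2.337 → 1.502): reflection off a lower-index medium gives no phase shift.
The two reflections differ by half a wavelength.
For dark reflection here: 2 n t = m λ.
λ = 2 n t / m. The fifth-longest wavelength is m = 5: λ = 2 × 2.337 × 576 / 5.00 = 538 nm.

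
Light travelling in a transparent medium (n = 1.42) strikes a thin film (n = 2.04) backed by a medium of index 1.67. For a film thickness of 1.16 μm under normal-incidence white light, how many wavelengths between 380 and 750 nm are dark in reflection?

Ray reflecting at the top interface goes from n = 1.42 toward n = 2.04: a half-wave phase shift.
Bottom surface (2.04 → 1.67): reflection off a lower-index medium gives no phase shift.
The two reflections differ by half a wavelength.
For dark reflection here: 2 n t = m λ.
λ = 2 n t / m = 4733 / m nm.
m=6: 789 nm (IR); m=7: 676 nm (visible); m=8: 592 nm (visible); m=9: 526 nm (visible); m=10: 473 nm (visible); m=11: 430 nm (visible); m=12: 394 nm (visible); m=13: 364 nm (UV).

6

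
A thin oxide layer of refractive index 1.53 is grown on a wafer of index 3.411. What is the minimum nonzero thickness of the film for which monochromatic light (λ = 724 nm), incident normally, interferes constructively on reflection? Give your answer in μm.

0.237 μm

Top surface (1.0 → 1.53): reflection off a higher-index medium gives a half-wave phase shift.
Ray reflecting at the bottom interface goes from n = 1.53 toward n = 3.411: a half-wave phase shift.
Net: no relative phase inversion (both shifts match).
So the condition for constructive reflection is 2 n t = m λ.
Minimum nonzero at m = 1: t = λ / (2 n) = 724 / (2 × 1.53) = 237 nm.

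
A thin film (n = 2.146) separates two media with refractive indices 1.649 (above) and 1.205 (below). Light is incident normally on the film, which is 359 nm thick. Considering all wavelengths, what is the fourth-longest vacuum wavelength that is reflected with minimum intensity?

385 nm

Ray reflecting at the top interface goes from n = 1.649 toward n = 2.146: a half-wave phase shift.
Ray reflecting at the bottom interface goes from n = 2.146 toward n = 1.205: no phase shift.
Exactly one π shift → a net half-wave offset.
With one net inversion, destructive interference in reflection requires 2 n t = m λ.
λ = 2 n t / m. The fourth-longest wavelength is m = 4: λ = 2 × 2.146 × 359 / 4.00 = 385 nm.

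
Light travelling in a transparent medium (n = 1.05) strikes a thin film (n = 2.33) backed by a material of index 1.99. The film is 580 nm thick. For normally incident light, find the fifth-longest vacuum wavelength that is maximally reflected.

Ray reflecting at the top interface goes from n = 1.05 toward n = 2.33: a half-wave phase shift.
Ray reflecting at the bottom interface goes from n = 2.33 toward n = 1.99: no phase shift.
The two reflections differ by half a wavelength.
For bright reflection here: 2 n t = (m + ½) λ.
λ = 2 n t / (m + ½). The fifth-longest wavelength is m = 4: λ = 2 × 2.33 × 580 / 4.50 = 601 nm.

601 nm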